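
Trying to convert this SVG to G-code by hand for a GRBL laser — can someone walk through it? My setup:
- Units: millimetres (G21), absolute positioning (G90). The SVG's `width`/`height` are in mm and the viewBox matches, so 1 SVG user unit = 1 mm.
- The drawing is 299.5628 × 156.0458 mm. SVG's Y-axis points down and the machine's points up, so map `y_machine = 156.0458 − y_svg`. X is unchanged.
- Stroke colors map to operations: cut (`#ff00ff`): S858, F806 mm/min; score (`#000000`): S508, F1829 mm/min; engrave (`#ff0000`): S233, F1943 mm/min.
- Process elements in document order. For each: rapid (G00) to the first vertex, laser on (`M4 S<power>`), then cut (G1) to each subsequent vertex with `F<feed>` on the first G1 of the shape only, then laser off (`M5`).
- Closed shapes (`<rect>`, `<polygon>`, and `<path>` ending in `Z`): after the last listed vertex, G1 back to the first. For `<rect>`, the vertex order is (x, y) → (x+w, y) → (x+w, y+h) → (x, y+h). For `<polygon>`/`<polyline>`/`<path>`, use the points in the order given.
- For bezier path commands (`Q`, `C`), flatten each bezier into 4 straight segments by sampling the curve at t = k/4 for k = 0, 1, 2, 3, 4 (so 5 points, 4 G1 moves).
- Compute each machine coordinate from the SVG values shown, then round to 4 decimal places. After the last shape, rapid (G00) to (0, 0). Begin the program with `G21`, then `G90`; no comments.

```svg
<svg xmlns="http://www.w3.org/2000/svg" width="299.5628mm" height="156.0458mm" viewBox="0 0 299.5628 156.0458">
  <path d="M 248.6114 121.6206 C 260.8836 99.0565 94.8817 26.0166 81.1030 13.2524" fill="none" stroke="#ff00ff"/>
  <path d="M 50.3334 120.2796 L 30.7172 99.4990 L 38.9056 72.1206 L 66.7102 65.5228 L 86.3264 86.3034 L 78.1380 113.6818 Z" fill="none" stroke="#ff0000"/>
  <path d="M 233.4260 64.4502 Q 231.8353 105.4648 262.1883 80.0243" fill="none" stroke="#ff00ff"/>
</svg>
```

G21
G90
G00 X248.6114 Y34.4252
M4 S858
G1 X229.5532 Y59.0820 F806
G1 X174.6263 Y92.2843
G1 X114.8149 Y123.6490
G1 X81.1030 Y142.7934
M5
G00 X50.3334 Y35.7662
M4 S233
G1 X30.7172 Y56.5468 F1943
G1 X38.9056 Y83.9252
G1 X66.7102 Y90.5230
G1 X86.3264 Y69.7424
G1 X78.1380 Y42.3640
G1 X50.3334 Y35.7662
M5
G00 X233.4260 Y91.5956
M4 S858
G1 X234.6271 Y75.2417 F806
G1 X239.8212 Y67.1948
G1 X249.0083 Y67.4547
G1 X262.1883 Y76.0215
M5
G00 X0.0000 Y0.0000

viewBox `0 0 299.5628 156.0458` with mm width/height → 1 unit = 1 mm. Flip: y_m = 156.0458 − y_svg.

**Shape 1** — `<path>` cubic bezier, stroke `#ff00ff` → cut (S858, F806). Control points (SVG): P0=(248.6114,121.6206), P1=(260.8836,99.0565), P2=(94.8817,26.0166), P3=(81.1030,13.2524); sampled at t=k/4. Machine vertices: (248.6114,34.4252) → (229.5532,59.0820) → (174.6263,92.2843) → (114.8149,123.6490) → (81.1030,142.7934). Open path.

**Shape 2** — `<path>` regular polygon, stroke `#ff0000` → engrave (S233, F1943). Machine vertices: (50.3334,35.7662) → (30.7172,56.5468) → (38.9056,83.9252) → (66.7102,90.5230) → (86.3264,69.7424) → (78.1380,42.3640) → (50.3334,35.7662). Closed: final G1 returns to the first vertex.

**Shape 3** — `<path>` quadratic bezier, stroke `#ff00ff` → cut (S858, F806). Control points (SVG): P0=(233.4260,64.4502), P1=(231.8353,105.4648), P2=(262.1883,80.0243); sampled at t=k/4. Machine vertices: (233.4260,91.5956) → (234.6271,75.2417) → (239.8212,67.1948) → (249.0083,67.4547) → (262.1883,76.0215). Open path.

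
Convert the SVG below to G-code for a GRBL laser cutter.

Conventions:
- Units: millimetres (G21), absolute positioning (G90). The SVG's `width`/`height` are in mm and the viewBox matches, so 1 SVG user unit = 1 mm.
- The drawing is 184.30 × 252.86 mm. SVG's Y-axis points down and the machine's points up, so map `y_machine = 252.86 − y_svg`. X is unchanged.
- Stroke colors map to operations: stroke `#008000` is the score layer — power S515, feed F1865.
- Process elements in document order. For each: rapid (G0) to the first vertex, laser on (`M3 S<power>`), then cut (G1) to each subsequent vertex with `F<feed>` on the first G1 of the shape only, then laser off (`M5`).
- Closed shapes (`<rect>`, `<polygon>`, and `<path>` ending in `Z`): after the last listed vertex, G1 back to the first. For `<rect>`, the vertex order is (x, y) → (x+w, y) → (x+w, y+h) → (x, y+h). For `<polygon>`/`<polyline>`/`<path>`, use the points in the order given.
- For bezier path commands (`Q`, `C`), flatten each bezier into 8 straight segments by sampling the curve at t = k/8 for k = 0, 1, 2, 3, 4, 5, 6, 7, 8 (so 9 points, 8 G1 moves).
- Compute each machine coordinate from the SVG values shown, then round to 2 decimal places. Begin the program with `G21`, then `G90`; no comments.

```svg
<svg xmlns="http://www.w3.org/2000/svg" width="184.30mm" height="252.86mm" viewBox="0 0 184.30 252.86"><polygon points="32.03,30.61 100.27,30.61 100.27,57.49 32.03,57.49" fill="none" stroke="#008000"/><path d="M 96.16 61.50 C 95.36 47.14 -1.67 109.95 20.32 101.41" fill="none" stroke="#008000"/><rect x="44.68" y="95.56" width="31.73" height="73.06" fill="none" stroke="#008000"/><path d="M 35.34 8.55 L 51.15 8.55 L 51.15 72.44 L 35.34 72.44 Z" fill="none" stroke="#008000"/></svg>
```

viewBox `0 0 184.30 252.86` with mm width/height → 1 unit = 1 mm. Flip: y_m = 252.86 − y_svg.

**Shape 1** — `<polygon>` rectangle, stroke `#008000` → score (S515, F1865). Machine vertices: (32.03,222.25) → (100.27,222.25) → (100.27,195.37) → (32.03,195.37) → (32.03,222.25). Closed: final G1 returns to the first vertex.

**Shape 2** — `<path>` cubic bezier, stroke `#008000` → score (S515, F1865). Control points (SVG): P0=(96.16,61.50), P1=(95.36,47.14), P2=(-1.67,109.95), P3=(20.32,101.41); sampled at t=k/8. Machine vertices: (96.16,191.36) → (91.77,193.42) → (80.88,189.98) → (66.01,182.79) → (49.69,173.59) → (34.44,164.11) → (22.78,156.10) → (17.23,151.30) → (20.32,151.45). Open path.

**Shape 3** — `<rect>` rectangle, stroke `#008000` → score (S515, F1865). Machine vertices: (44.68,157.30) → (76.41,157.30) → (76.41,84.24) → (44.68,84.24) → (44.68,157.30). Closed: final G1 returns to the first vertex.

**Shape 4** — `<path>` rectangle, stroke `#008000` → score (S515, F1865). Machine vertices: (35.34,244.31) → (51.15,244.31) → (51.15,180.42) → (35.34,180.42) → (35.34,244.31). Closed: final G1 returns to the first vertex.

G21
G90
G0 X32.03 Y222.25
M3 S515
G1 X100.27 Y222.25 F1865
G1 X100.27 Y195.37
G1 X32.03 Y195.37
G1 X32.03 Y222.25
M5
G0 X96.16 Y191.36
M3 S515
G1 X91.77 Y193.42 F1865
G1 X80.88 Y189.98
G1 X66.01 Y182.79
G1 X49.69 Y173.59
G1 X34.44 Y164.11
G1 X22.78 Y156.10
G1 X17.23 Y151.30
G1 X20.32 Y151.45
M5
G0 X44.68 Y157.30
M3 S515
G1 X76.41 Y157.30 F1865
G1 X76.41 Y84.24
G1 X44.68 Y84.24
G1 X44.68 Y157.30
M5
G0 X35.34 Y244.31
M3 S515
G1 X51.15 Y244.31 F1865
G1 X51.15 Y180.42
G1 X35.34 Y180.42
G1 X35.34 Y244.31
M5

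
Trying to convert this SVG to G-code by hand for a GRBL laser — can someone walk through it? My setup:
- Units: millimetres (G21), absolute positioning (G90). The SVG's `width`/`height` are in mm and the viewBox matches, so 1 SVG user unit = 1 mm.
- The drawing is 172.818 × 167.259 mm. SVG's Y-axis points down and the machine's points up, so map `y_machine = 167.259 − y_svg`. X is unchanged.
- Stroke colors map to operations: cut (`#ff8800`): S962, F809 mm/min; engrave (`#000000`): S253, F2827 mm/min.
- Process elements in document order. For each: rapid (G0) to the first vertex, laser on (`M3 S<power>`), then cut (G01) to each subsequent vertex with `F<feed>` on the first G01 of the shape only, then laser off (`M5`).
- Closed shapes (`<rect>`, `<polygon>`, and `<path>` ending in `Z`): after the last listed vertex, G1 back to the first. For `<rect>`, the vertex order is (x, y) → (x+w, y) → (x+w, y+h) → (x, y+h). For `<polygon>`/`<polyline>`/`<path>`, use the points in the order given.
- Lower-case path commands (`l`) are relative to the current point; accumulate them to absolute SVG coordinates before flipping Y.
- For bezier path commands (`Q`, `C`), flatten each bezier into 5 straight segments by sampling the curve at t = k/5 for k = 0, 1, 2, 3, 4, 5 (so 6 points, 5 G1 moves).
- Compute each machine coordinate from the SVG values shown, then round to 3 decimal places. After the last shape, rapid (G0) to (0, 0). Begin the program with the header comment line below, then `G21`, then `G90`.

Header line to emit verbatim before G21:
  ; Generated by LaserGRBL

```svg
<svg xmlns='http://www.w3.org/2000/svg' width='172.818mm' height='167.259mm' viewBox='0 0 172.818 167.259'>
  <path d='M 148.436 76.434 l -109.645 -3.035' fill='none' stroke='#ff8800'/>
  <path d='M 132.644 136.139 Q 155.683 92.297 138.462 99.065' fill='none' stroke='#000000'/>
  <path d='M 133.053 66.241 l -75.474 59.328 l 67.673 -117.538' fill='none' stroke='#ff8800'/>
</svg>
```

; Generated by LaserGRBL
G21
G90
G0 X148.436 Y90.825
M3 S962
G01 X38.791 Y93.860 F809
M5
G0 X132.644 Y31.120
M3 S253
G01 X140.249 Y46.632 F2827
G01 X144.634 Y58.096
G01 X145.797 Y65.511
G01 X143.740 Y68.877
G01 X138.462 Y68.194
M5
G0 X133.053 Y101.018
M3 S962
G01 X57.579 Y41.690 F809
G01 X125.252 Y159.228
M5
G0 X0.000 Y0.000

Since the viewBox matches the mm dimensions, user units are millimetres directly. The only transform is the Y-flip y_m = 167.259 − y_svg.

Shape 1 is a line segment drawn with `<path>`. Its stroke #ff8800 means cut at S962, F809. After flipping Y the toolpath is (148.436,90.825) → (38.791,93.860).

Shape 2 is a quadratic bezier drawn with `<path>`. Its stroke #000000 means engrave at S253, F2827. After flipping Y the toolpath is (132.644,31.120) → (140.249,46.632) → (144.634,58.096) → (145.797,65.511) → (143.740,68.877) → (138.462,68.194).

Shape 3 is a open polyline drawn with `<path>`. Its stroke #ff8800 means cut at S962, F809. After flipping Y the toolpath is (133.053,101.018) → (57.579,41.690) → (125.252,159.228).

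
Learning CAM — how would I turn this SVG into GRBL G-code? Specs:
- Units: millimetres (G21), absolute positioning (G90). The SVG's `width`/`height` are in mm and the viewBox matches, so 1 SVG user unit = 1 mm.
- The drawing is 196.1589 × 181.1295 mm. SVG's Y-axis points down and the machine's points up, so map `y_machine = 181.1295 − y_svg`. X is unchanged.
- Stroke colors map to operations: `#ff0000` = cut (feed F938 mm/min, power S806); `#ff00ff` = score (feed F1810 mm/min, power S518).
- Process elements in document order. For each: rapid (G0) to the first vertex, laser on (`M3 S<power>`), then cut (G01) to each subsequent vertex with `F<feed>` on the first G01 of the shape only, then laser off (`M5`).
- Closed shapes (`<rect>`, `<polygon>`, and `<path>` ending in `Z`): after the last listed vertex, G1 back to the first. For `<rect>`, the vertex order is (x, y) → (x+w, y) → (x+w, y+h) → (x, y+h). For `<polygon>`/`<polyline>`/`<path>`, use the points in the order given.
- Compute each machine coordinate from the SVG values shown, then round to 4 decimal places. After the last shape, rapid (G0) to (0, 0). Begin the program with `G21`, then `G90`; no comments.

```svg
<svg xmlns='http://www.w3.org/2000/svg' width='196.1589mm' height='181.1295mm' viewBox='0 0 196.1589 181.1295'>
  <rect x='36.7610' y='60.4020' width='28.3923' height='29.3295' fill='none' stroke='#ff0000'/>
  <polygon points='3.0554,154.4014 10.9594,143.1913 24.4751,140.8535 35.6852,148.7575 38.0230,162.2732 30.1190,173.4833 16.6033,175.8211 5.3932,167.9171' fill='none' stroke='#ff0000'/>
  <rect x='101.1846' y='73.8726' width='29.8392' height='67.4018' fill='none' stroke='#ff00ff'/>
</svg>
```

1 u = 1 mm; y_m = 181.1295 − y.

[1] `<rect>` rectangle, #ff0000→cut S806 F938: (36.7610,120.7275) → (65.1533,120.7275) → (65.1533,91.3980) → (36.7610,91.3980) → (36.7610,120.7275) (closed)

[2] `<polygon>` regular polygon, #ff0000→cut S806 F938: (3.0554,26.7281) → (10.9594,37.9382) → (24.4751,40.2760) → (35.6852,32.3720) → (38.0230,18.8563) → (30.1190,7.6462) → (16.6033,5.3084) → (5.3932,13.2124) → (3.0554,26.7281) (closed)

[3] `<rect>` rectangle, #ff00ff→score S518 F1810: (101.1846,107.2569) → (131.0238,107.2569) → (131.0238,39.8551) → (101.1846,39.8551) → (101.1846,107.2569) (closed)

G21
G90
G0 X36.7610 Y120.7275
M3 S806
G01 X65.1533 Y120.7275 F938
G01 X65.1533 Y91.3980
G01 X36.7610 Y91.3980
G01 X36.7610 Y120.7275
M5
G0 X3.0554 Y26.7281
M3 S806
G01 X10.9594 Y37.9382 F938
G01 X24.4751 Y40.2760
G01 X35.6852 Y32.3720
G01 X38.0230 Y18.8563
G01 X30.1190 Y7.6462
G01 X16.6033 Y5.3084
G01 X5.3932 Y13.2124
G01 X3.0554 Y26.7281
M5
G0 X101.1846 Y107.2569
M3 S518
G01 X131.0238 Y107.2569 F1810
G01 X131.0238 Y39.8551
G01 X101.1846 Y39.8551
G01 X101.1846 Y107.2569
M5
G0 X0.0000 Y0.0000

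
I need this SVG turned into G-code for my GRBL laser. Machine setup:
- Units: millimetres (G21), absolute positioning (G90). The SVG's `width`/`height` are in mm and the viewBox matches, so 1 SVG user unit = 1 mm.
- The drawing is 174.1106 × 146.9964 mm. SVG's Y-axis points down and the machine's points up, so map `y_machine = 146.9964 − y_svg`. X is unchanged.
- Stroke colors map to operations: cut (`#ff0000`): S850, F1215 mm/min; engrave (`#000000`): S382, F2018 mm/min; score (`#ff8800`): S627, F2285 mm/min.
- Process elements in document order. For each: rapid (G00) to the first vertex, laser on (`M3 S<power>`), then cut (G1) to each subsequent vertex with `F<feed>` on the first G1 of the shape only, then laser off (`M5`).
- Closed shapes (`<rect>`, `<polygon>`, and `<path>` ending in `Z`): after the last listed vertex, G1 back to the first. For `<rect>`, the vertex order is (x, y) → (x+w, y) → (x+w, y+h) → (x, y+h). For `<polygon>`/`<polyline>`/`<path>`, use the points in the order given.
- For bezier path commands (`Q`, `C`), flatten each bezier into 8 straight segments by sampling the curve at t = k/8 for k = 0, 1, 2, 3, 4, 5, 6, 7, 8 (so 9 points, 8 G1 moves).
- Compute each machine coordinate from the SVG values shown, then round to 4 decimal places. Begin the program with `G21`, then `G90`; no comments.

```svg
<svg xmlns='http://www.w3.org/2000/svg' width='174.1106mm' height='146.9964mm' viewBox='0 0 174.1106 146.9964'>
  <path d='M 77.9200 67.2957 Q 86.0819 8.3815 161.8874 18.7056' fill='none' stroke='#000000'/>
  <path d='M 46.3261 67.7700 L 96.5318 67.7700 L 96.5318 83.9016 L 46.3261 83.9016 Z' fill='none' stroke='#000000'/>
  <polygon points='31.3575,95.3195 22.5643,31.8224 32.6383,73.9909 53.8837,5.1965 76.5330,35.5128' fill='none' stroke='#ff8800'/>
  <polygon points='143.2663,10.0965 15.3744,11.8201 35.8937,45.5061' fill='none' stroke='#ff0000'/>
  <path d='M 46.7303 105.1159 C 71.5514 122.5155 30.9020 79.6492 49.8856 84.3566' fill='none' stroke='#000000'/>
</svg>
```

Since the viewBox matches the mm dimensions, user units are millimetres directly. The only transform is the Y-flip y_m = 146.9964 − y_svg.

Shape 1 is a quadratic bezier drawn with `<path>`. Its stroke #000000 means engrave at S382, F2018. After flipping Y the toolpath is (77.9200,79.7007) → (81.0174,93.3474) → (86.2287,104.8304) → (93.5538,114.1497) → (102.9928,121.3053) → (114.5457,126.2972) → (128.2124,129.1255) → (143.9930,129.7900) → (161.8874,128.2908).

Shape 2 is a rectangle drawn with `<path>`. Its stroke #000000 means engrave at S382, F2018. After flipping Y the toolpath is (46.3261,79.2264) → (96.5318,79.2264) → (96.5318,63.0948) → (46.3261,63.0948) → (46.3261,79.2264), returning to the start.

Shape 3 is a closed polygon drawn with `<polygon>`. Its stroke #ff8800 means score at S627, F2285. After flipping Y the toolpath is (31.3575,51.6769) → (22.5643,115.1740) → (32.6383,73.0055) → (53.8837,141.7999) → (76.5330,111.4836) → (31.3575,51.6769), returning to the start.

Shape 4 is a closed polygon drawn with `<polygon>`. Its stroke #ff0000 means cut at S850, F1215. After flipping Y the toolpath is (143.2663,136.8999) → (15.3744,135.1763) → (35.8937,101.4903) → (143.2663,136.8999), returning to the start.

Shape 5 is a cubic bezier drawn with `<path>`. Its stroke #000000 means engrave at S382, F2018. After flipping Y the toolpath is (46.7303,41.8805) → (53.2136,37.9700) → (55.0251,38.4457) → (53.6309,42.0438) → (50.4970,47.5006) → (47.0895,53.5523) → (44.8743,58.9353) → (45.3177,62.3857) → (49.8856,62.6398).

G21
G90
G00 X77.9200 Y79.7007
M3 S382
G1 X81.0174 Y93.3474 F2018
G1 X86.2287 Y104.8304
G1 X93.5538 Y114.1497
G1 X102.9928 Y121.3053
G1 X114.5457 Y126.2972
G1 X128.2124 Y129.1255
G1 X143.9930 Y129.7900
G1 X161.8874 Y128.2908
M5
G00 X46.3261 Y79.2264
M3 S382
G1 X96.5318 Y79.2264 F2018
G1 X96.5318 Y63.0948
G1 X46.3261 Y63.0948
G1 X46.3261 Y79.2264
M5
G00 X31.3575 Y51.6769
M3 S627
G1 X22.5643 Y115.1740 F2285
G1 X32.6383 Y73.0055
G1 X53.8837 Y141.7999
G1 X76.5330 Y111.4836
G1 X31.3575 Y51.6769
M5
G00 X143.2663 Y136.8999
M3 S850
G1 X15.3744 Y135.1763 F1215
G1 X35.8937 Y101.4903
G1 X143.2663 Y136.8999
M5
G00 X46.7303 Y41.8805
M3 S382
G1 X53.2136 Y37.9700 F2018
G1 X55.0251 Y38.4457
G1 X53.6309 Y42.0438
G1 X50.4970 Y47.5006
G1 X47.0895 Y53.5523
G1 X44.8743 Y58.9353
G1 X45.3177 Y62.3857
G1 X49.8856 Y62.6398
M5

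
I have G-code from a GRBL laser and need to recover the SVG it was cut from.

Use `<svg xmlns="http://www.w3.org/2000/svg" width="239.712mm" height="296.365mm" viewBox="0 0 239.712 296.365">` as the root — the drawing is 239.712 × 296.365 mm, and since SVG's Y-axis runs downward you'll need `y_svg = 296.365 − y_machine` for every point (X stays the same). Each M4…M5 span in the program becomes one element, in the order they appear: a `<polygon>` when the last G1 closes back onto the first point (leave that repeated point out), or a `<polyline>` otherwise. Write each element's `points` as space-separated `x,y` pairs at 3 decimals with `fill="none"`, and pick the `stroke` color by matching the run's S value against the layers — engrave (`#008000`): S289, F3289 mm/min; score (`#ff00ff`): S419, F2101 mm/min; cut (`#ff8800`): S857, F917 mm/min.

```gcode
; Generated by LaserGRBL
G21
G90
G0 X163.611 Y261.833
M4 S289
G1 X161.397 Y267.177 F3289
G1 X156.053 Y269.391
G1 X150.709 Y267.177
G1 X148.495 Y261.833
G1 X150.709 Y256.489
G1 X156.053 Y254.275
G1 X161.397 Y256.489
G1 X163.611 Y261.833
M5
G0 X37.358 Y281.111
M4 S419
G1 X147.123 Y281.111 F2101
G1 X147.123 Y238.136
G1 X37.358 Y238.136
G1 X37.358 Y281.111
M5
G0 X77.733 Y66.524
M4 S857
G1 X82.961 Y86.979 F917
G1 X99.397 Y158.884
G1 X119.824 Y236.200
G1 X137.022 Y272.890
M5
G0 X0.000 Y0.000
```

<svg xmlns="http://www.w3.org/2000/svg" width="239.712mm" height="296.365mm" viewBox="0 0 239.712 296.365">
  <polygon points="163.611,34.532 161.397,29.188 156.053,26.974 150.709,29.188 148.495,34.532 150.709,39.876 156.053,42.090 161.397,39.876" fill="none" stroke="#008000"/>
  <polygon points="37.358,15.254 147.123,15.254 147.123,58.229 37.358,58.229" fill="none" stroke="#ff00ff"/>
  <polyline points="77.733,229.841 82.961,209.386 99.397,137.481 119.824,60.165 137.022,23.475" fill="none" stroke="#ff8800"/>
</svg>

Each laser-on run becomes one SVG element. Flip Y back into SVG space with y_svg = 296.365 − y_machine.

Run 1: S289 ⇒ engrave layer `#008000`. The run returns to its start, so emit a `<polygon>` with points (Y-flipped): 163.611,34.532 161.397,29.188 156.053,26.974 150.709,29.188 148.495,34.532 150.709,39.876 156.053,42.090 161.397,39.876.

Run 2: power S419 maps to stroke `#ff00ff` (score). The run returns to its start, so emit a `<polygon>` with points (Y-flipped): 37.358,15.254 147.123,15.254 147.123,58.229 37.358,58.229.

Run 3: S857 ⇒ cut layer `#ff8800`. The run is open, so emit a `<polyline>` with points (Y-flipped): 77.733,229.841 82.961,209.386 99.397,137.481 119.824,60.165 137.022,23.475.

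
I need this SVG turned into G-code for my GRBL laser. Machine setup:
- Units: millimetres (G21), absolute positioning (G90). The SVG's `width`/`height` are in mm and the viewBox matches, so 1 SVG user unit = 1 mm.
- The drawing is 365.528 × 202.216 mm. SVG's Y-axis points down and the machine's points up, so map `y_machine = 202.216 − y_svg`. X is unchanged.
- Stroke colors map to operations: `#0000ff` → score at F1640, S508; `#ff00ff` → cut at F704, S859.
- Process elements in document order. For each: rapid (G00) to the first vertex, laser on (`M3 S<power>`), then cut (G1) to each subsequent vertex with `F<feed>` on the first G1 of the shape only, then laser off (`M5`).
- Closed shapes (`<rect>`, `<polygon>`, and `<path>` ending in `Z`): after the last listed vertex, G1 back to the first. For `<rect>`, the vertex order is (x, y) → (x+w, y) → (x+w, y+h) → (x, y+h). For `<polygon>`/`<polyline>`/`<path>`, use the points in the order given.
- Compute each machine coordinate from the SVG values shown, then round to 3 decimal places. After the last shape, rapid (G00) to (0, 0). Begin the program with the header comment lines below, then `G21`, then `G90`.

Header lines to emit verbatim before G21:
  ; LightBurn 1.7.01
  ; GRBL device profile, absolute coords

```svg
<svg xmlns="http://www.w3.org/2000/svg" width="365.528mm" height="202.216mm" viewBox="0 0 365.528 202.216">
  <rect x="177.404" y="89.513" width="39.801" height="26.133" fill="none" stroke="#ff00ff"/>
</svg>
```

; LightBurn 1.7.01
; GRBL device profile, absolute coords
G21
G90
G00 X177.404 Y112.703
M3 S859
G1 X217.205 Y112.703 F704
G1 X217.205 Y86.570
G1 X177.404 Y86.570
G1 X177.404 Y112.703
M5
G00 X0.000 Y0.000

viewBox `0 0 365.528 202.216` with mm width/height → 1 unit = 1 mm. Flip: y_m = 202.216 − y_svg.

**Shape 1** — `<rect>` rectangle, stroke `#ff00ff` → cut (S859, F704). Machine vertices: (177.404,112.703) → (217.205,112.703) → (217.205,86.570) → (177.404,86.570) → (177.404,112.703). Closed: final G1 returns to the first vertex.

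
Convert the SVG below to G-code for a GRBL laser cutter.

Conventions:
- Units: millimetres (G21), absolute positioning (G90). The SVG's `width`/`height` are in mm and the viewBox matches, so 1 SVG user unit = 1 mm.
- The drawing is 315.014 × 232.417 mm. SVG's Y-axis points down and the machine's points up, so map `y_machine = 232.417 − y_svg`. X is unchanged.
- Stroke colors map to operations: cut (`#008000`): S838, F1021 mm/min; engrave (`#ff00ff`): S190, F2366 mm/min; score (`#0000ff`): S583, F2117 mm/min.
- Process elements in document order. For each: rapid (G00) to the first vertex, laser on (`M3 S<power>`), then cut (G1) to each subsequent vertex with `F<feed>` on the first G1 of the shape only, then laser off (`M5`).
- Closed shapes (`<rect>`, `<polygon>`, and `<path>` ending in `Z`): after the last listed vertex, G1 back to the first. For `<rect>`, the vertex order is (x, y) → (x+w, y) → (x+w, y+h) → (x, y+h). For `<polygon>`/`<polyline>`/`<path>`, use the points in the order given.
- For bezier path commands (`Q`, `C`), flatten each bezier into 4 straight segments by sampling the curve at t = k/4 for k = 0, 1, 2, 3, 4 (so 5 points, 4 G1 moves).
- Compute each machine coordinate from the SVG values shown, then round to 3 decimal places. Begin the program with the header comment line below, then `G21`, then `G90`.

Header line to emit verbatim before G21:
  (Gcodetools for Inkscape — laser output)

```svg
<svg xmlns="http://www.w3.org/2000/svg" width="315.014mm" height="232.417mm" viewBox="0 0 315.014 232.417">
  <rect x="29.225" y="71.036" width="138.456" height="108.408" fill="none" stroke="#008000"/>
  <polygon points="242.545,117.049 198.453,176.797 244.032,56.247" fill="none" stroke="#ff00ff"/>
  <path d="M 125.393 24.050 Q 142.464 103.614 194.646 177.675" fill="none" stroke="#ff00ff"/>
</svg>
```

(Gcodetools for Inkscape — laser output)
G21
G90
G00 X29.225 Y161.381
M3 S838
G1 X167.681 Y161.381 F1021
G1 X167.681 Y52.973
G1 X29.225 Y52.973
G1 X29.225 Y161.381
M5
G00 X242.545 Y115.368
M3 S190
G1 X198.453 Y55.620 F2366
G1 X244.032 Y176.170
G1 X242.545 Y115.368
M5
G00 X125.393 Y208.367
M3 S190
G1 X136.123 Y168.929 F2366
G1 X151.242 Y130.179
G1 X170.749 Y92.116
G1 X194.646 Y54.742
M5

viewBox `0 0 315.014 232.417` with mm width/height → 1 unit = 1 mm. Flip: y_m = 232.417 − y_svg.

**Shape 1** — `<rect>` rectangle, stroke `#008000` → cut (S838, F1021). Machine vertices: (29.225,161.381) → (167.681,161.381) → (167.681,52.973) → (29.225,52.973) → (29.225,161.381). Closed: final G1 returns to the first vertex.

**Shape 2** — `<polygon>` closed polygon, stroke `#ff00ff` → engrave (S190, F2366). Machine vertices: (242.545,115.368) → (198.453,55.620) → (244.032,176.170) → (242.545,115.368). Closed: final G1 returns to the first vertex.

**Shape 3** — `<path>` quadratic bezier, stroke `#ff00ff` → engrave (S190, F2366). Control points (SVG): P0=(125.393,24.050), P1=(142.464,103.614), P2=(194.646,177.675); sampled at t=k/4. Machine vertices: (125.393,208.367) → (136.123,168.929) → (151.242,130.179) → (170.749,92.116) → (194.646,54.742). Open path.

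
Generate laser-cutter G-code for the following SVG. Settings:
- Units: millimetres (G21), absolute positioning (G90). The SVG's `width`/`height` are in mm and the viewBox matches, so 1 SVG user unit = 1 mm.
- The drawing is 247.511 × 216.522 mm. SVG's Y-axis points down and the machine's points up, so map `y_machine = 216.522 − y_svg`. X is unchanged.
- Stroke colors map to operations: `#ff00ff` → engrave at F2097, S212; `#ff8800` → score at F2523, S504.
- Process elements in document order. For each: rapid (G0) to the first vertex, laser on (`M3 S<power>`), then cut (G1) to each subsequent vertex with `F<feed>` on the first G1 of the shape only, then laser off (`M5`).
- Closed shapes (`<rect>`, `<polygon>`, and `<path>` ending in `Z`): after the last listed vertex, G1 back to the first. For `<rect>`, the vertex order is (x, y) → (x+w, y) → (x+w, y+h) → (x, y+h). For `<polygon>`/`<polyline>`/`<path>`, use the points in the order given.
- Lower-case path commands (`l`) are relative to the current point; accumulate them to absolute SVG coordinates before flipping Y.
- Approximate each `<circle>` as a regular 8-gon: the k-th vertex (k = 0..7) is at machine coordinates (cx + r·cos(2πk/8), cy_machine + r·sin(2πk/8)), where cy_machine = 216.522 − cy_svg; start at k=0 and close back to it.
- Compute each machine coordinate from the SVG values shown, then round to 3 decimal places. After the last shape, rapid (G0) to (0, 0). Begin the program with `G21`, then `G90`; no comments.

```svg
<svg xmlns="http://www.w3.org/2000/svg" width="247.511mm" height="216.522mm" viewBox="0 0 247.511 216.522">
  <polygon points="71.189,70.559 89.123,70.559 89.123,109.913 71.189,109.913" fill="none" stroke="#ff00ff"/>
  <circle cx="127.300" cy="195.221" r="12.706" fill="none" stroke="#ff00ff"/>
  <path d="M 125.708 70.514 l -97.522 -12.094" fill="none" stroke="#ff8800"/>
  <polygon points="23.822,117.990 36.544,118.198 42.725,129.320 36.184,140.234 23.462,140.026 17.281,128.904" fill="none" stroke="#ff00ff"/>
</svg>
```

G21
G90
G0 X71.189 Y145.963
M3 S212
G1 X89.123 Y145.963 F2097
G1 X89.123 Y106.609
G1 X71.189 Y106.609
G1 X71.189 Y145.963
M5
G0 X140.006 Y21.301
M3 S212
G1 X136.284 Y30.285 F2097
G1 X127.300 Y34.007
G1 X118.316 Y30.285
G1 X114.594 Y21.301
G1 X118.316 Y12.317
G1 X127.300 Y8.595
G1 X136.284 Y12.317
G1 X140.006 Y21.301
M5
G0 X125.708 Y146.008
M3 S504
G1 X28.186 Y158.102 F2523
M5
G0 X23.822 Y98.532
M3 S212
G1 X36.544 Y98.324 F2097
G1 X42.725 Y87.202
G1 X36.184 Y76.288
G1 X23.462 Y76.496
G1 X17.281 Y87.618
G1 X23.822 Y98.532
M5
G0 X0.000 Y0.000

Since the viewBox matches the mm dimensions, user units are millimetres directly. The only transform is the Y-flip y_m = 216.522 − y_svg.

Shape 1 is a rectangle drawn with `<polygon>`. Its stroke #ff00ff means engrave at S212, F2097. After flipping Y the toolpath is (71.189,145.963) → (89.123,145.963) → (89.123,106.609) → (71.189,106.609) → (71.189,145.963), returning to the start.

Shape 2 is a circle drawn with `<circle>`. Its stroke #ff00ff means engrave at S212, F2097. After flipping Y the toolpath is (140.006,21.301) → (136.284,30.285) → (127.300,34.007) → (118.316,30.285) → (114.594,21.301) → (118.316,12.317) → (127.300,8.595) → (136.284,12.317) → (140.006,21.301), returning to the start.

Shape 3 is a line segment drawn with `<path>`. Its stroke #ff8800 means score at S504, F2523. After flipping Y the toolpath is (125.708,146.008) → (28.186,158.102).

Shape 4 is a regular polygon drawn with `<polygon>`. Its stroke #ff00ff means engrave at S212, F2097. After flipping Y the toolpath is (23.822,98.532) → (36.544,98.324) → (42.725,87.202) → (36.184,76.288) → (23.462,76.496) → (17.281,87.618) → (23.822,98.532), returning to the start.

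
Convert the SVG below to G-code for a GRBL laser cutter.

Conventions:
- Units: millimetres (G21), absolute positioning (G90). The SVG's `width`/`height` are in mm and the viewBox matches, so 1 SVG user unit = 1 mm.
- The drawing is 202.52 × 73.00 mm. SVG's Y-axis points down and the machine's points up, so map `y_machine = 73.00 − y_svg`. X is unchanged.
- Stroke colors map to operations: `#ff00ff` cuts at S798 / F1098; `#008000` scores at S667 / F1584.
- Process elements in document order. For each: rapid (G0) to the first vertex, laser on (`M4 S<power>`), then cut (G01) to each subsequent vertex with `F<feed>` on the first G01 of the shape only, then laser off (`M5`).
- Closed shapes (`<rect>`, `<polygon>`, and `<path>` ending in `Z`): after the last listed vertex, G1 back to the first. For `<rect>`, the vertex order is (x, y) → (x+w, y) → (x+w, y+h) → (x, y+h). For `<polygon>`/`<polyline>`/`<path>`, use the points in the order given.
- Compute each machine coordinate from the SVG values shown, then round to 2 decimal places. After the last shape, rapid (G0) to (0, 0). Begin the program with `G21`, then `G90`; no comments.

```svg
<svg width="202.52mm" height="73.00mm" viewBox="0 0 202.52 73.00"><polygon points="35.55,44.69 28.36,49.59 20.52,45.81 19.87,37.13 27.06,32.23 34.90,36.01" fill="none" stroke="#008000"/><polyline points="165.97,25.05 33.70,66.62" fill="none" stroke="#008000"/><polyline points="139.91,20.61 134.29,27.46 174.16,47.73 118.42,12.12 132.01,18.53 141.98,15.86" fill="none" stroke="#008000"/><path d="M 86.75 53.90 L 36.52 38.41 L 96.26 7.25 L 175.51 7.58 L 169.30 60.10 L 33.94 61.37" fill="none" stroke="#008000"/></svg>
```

viewBox `0 0 202.52 73.00` with mm width/height → 1 unit = 1 mm. Flip: y_m = 73.00 − y_svg.

**Shape 1** — `<polygon>` regular polygon, stroke `#008000` → score (S667, F1584). Machine vertices: (35.55,28.31) → (28.36,23.41) → (20.52,27.19) → (19.87,35.87) → (27.06,40.77) → (34.90,36.99) → (35.55,28.31). Closed: final G1 returns to the first vertex.

**Shape 2** — `<polyline>` line segment, stroke `#008000` → score (S667, F1584). Machine vertices: (165.97,47.95) → (33.70,6.38). Open path.

**Shape 3** — `<polyline>` open polyline, stroke `#008000` → score (S667, F1584). Machine vertices: (139.91,52.39) → (134.29,45.54) → (174.16,25.27) → (118.42,60.88) → (132.01,54.47) → (141.98,57.14). Open path.

**Shape 4** — `<path>` open polyline, stroke `#008000` → score (S667, F1584). Machine vertices: (86.75,19.10) → (36.52,34.59) → (96.26,65.75) → (175.51,65.42) → (169.30,12.90) → (33.94,11.63). Open path.

G21
G90
G0 X35.55 Y28.31
M4 S667
G01 X28.36 Y23.41 F1584
G01 X20.52 Y27.19
G01 X19.87 Y35.87
G01 X27.06 Y40.77
G01 X34.90 Y36.99
G01 X35.55 Y28.31
M5
G0 X165.97 Y47.95
M4 S667
G01 X33.70 Y6.38 F1584
M5
G0 X139.91 Y52.39
M4 S667
G01 X134.29 Y45.54 F1584
G01 X174.16 Y25.27
G01 X118.42 Y60.88
G01 X132.01 Y54.47
G01 X141.98 Y57.14
M5
G0 X86.75 Y19.10
M4 S667
G01 X36.52 Y34.59 F1584
G01 X96.26 Y65.75
G01 X175.51 Y65.42
G01 X169.30 Y12.90
G01 X33.94 Y11.63
M5
G0 X0.00 Y0.00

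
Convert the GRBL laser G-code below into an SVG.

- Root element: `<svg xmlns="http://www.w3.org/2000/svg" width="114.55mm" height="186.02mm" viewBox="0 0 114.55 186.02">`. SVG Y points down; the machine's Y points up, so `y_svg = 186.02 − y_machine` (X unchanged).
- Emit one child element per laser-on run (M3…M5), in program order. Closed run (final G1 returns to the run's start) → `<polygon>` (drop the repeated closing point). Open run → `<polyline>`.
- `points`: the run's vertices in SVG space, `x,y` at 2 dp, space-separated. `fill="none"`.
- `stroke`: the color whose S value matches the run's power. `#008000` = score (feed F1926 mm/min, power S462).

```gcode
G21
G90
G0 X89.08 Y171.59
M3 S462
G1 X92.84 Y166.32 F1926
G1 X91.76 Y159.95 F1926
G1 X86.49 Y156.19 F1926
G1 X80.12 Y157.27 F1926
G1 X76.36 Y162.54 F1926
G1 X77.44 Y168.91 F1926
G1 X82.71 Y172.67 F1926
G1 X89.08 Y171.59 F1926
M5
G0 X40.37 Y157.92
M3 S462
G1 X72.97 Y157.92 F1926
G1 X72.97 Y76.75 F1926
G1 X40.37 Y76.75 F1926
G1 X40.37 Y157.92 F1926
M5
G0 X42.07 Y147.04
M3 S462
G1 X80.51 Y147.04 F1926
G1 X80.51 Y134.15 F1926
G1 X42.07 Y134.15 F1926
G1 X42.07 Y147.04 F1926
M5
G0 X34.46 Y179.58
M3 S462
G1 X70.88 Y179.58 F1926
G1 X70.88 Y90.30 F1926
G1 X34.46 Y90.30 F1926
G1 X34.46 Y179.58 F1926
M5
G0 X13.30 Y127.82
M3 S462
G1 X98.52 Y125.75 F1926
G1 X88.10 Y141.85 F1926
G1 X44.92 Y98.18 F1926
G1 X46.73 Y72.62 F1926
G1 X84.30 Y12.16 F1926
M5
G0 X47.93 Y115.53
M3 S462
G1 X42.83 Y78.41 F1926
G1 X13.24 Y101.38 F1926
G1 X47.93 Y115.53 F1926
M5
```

<svg xmlns="http://www.w3.org/2000/svg" width="114.55mm" height="186.02mm" viewBox="0 0 114.55 186.02">
  <polygon points="89.08,14.43 92.84,19.70 91.76,26.07 86.49,29.83 80.12,28.75 76.36,23.48 77.44,17.11 82.71,13.35" fill="none" stroke="#008000"/>
  <polygon points="40.37,28.10 72.97,28.10 72.97,109.27 40.37,109.27" fill="none" stroke="#008000"/>
  <polygon points="42.07,38.98 80.51,38.98 80.51,51.87 42.07,51.87" fill="none" stroke="#008000"/>
  <polygon points="34.46,6.44 70.88,6.44 70.88,95.72 34.46,95.72" fill="none" stroke="#008000"/>
  <polyline points="13.30,58.20 98.52,60.27 88.10,44.17 44.92,87.84 46.73,113.40 84.30,173.86" fill="none" stroke="#008000"/>
  <polygon points="47.93,70.49 42.83,107.61 13.24,84.64" fill="none" stroke="#008000"/>
</svg>

y_svg = 186.02 − y_m. Every run uses S462, so all elements get stroke `#008000` (score).

[1] closed run; points: 89.08,14.43 92.84,19.70 91.76,26.07 86.49,29.83 80.12,28.75 76.36,23.48 77.44,17.11 82.71,13.35

[2] closed run; points: 40.37,28.10 72.97,28.10 72.97,109.27 40.37,109.27

[3] closed run; points: 42.07,38.98 80.51,38.98 80.51,51.87 42.07,51.87

[4] closed run; points: 34.46,6.44 70.88,6.44 70.88,95.72 34.46,95.72

[5] open run; points: 13.30,58.20 98.52,60.27 88.10,44.17 44.92,87.84 46.73,113.40 84.30,173.86

[6] closed run; points: 47.93,70.49 42.83,107.61 13.24,84.64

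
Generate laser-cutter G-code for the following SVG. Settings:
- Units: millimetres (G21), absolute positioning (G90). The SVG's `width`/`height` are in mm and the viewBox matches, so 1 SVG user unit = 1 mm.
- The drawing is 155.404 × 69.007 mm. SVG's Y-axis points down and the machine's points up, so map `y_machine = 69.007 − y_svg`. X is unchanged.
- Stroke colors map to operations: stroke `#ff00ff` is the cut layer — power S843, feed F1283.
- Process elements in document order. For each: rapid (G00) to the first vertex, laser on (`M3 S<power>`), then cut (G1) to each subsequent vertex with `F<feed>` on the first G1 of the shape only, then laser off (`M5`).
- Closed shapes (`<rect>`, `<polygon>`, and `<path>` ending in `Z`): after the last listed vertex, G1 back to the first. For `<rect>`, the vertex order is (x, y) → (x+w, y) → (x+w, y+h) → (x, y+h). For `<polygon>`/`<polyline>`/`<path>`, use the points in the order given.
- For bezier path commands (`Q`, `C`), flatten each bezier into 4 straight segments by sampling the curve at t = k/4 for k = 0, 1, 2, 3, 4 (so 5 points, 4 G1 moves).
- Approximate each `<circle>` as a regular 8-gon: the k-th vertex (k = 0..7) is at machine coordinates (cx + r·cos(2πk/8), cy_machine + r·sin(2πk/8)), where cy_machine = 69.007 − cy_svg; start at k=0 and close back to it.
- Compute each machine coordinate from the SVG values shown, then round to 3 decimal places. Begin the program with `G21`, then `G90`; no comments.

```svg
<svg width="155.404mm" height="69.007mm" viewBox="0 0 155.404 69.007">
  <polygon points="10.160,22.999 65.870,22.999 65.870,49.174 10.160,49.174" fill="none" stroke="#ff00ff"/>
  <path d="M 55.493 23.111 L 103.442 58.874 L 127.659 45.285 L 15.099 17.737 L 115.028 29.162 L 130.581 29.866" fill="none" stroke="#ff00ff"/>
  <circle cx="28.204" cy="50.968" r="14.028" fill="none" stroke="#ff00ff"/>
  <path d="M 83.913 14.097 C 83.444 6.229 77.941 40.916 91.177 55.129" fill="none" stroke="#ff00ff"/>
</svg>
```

G21
G90
G00 X10.160 Y46.008
M3 S843
G1 X65.870 Y46.008 F1283
G1 X65.870 Y19.833
G1 X10.160 Y19.833
G1 X10.160 Y46.008
M5
G00 X55.493 Y45.896
M3 S843
G1 X103.442 Y10.133 F1283
G1 X127.659 Y23.722
G1 X15.099 Y51.270
G1 X115.028 Y39.845
G1 X130.581 Y39.141
M5
G00 X42.232 Y18.039
M3 S843
G1 X38.123 Y27.958 F1283
G1 X28.204 Y32.067
G1 X18.285 Y27.958
G1 X14.176 Y18.039
G1 X18.285 Y8.120
G1 X28.204 Y4.011
G1 X38.123 Y8.120
G1 X42.232 Y18.039
M5
G00 X83.913 Y54.910
M3 S843
G1 X82.989 Y53.817 F1283
G1 X82.406 Y42.674
G1 X84.392 Y27.392
G1 X91.177 Y13.878
M5

viewBox `0 0 155.404 69.007` with mm width/height → 1 unit = 1 mm. Flip: y_m = 69.007 − y_svg.

**Shape 1** — `<polygon>` rectangle, stroke `#ff00ff` → cut (S843, F1283). Machine vertices: (10.160,46.008) → (65.870,46.008) → (65.870,19.833) → (10.160,19.833) → (10.160,46.008). Closed: final G1 returns to the first vertex.

**Shape 2** — `<path>` open polyline, stroke `#ff00ff` → cut (S843, F1283). Machine vertices: (55.493,45.896) → (103.442,10.133) → (127.659,23.722) → (15.099,51.270) → (115.028,39.845) → (130.581,39.141). Open path.

**Shape 3** — `<circle>` circle, stroke `#ff00ff` → cut (S843, F1283). Machine vertices: (42.232,18.039) → (38.123,27.958) → (28.204,32.067) → (18.285,27.958) → (14.176,18.039) → (18.285,8.120) → (28.204,4.011) → (38.123,8.120) → (42.232,18.039). Closed: final G1 returns to the first vertex.

**Shape 4** — `<path>` cubic bezier, stroke `#ff00ff` → cut (S843, F1283). Control points (SVG): P0=(83.913,14.097), P1=(83.444,6.229), P2=(77.941,40.916), P3=(91.177,55.129); sampled at t=k/4. Machine vertices: (83.913,54.910) → (82.989,53.817) → (82.406,42.674) → (84.392,27.392) → (91.177,13.878). Open path.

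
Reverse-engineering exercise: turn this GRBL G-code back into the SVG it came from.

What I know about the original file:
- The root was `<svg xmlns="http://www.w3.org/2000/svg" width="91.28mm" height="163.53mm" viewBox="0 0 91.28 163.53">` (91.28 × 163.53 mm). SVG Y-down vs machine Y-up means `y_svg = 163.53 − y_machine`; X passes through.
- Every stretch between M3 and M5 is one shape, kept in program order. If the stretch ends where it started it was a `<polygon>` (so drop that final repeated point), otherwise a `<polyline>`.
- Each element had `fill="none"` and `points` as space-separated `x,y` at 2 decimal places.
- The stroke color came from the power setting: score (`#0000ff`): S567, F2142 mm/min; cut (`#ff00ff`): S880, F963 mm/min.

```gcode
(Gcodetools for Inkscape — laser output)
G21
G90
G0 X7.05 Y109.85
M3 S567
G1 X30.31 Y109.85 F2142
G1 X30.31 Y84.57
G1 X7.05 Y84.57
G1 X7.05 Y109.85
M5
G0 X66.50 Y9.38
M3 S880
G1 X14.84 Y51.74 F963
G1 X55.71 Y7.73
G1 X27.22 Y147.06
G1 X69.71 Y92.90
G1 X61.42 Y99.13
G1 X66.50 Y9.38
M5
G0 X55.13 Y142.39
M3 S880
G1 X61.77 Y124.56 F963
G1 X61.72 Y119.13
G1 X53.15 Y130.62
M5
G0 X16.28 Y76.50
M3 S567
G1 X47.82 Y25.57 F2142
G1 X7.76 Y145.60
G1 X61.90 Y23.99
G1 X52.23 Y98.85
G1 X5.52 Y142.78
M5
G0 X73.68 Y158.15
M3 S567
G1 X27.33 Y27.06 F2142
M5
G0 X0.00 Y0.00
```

Each laser-on run becomes one SVG element. Flip Y back into SVG space with y_svg = 163.53 − y_machine.

Run 1: S567 ⇒ score layer `#0000ff`. The run returns to its start, so emit a `<polygon>` with points (Y-flipped): 7.05,53.68 30.31,53.68 30.31,78.96 7.05,78.96.

Run 2: the run's S880 means `#ff00ff` (cut). The run returns to its start, so emit a `<polygon>` with points (Y-flipped): 66.50,154.15 14.84,111.79 55.71,155.80 27.22,16.47 69.71,70.63 61.42,64.40.

Run 3: S880 ⇒ cut layer `#ff00ff`. The run is open, so emit a `<polyline>` with points (Y-flipped): 55.13,21.14 61.77,38.97 61.72,44.40 53.15,32.91.

Run 4: the run's S567 means `#0000ff` (score). The run is open, so emit a `<polyline>` with points (Y-flipped): 16.28,87.03 47.82,137.96 7.76,17.93 61.90,139.54 52.23,64.68 5.52,20.75.

Run 5: S567 ⇒ score layer `#0000ff`. The run is open, so emit a `<polyline>` with points (Y-flipped): 73.68,5.38 27.33,136.47.

<svg xmlns="http://www.w3.org/2000/svg" width="91.28mm" height="163.53mm" viewBox="0 0 91.28 163.53">
  <polygon points="7.05,53.68 30.31,53.68 30.31,78.96 7.05,78.96" fill="none" stroke="#0000ff"/>
  <polygon points="66.50,154.15 14.84,111.79 55.71,155.80 27.22,16.47 69.71,70.63 61.42,64.40" fill="none" stroke="#ff00ff"/>
  <polyline points="55.13,21.14 61.77,38.97 61.72,44.40 53.15,32.91" fill="none" stroke="#ff00ff"/>
  <polyline points="16.28,87.03 47.82,137.96 7.76,17.93 61.90,139.54 52.23,64.68 5.52,20.75" fill="none" stroke="#0000ff"/>
  <polyline points="73.68,5.38 27.33,136.47" fill="none" stroke="#0000ff"/>
</svg>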